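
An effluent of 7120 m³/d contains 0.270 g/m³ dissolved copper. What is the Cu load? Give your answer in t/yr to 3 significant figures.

7120 m³/d = 0.08241 m³/s.
Mass flux = Q·C = 0.08241 m³/s × 0.27 g/m³ = 0.02225 g/s.
= 0.02225 g/s × 31.56 = 0.7022 t/yr.

0.702 t/yr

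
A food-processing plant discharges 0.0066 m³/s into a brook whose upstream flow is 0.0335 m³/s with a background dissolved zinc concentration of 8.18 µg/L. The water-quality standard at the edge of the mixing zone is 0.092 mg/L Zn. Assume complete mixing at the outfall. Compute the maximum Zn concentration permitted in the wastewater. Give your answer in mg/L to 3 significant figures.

0.517 mg/L

8.18 µg/L = 0.00818 mg/L.
Mass balance: 0.092·0.0401 = 0.0066·Cₑ + 0.0335·0.00818.
Cₑ = (0.003689 − 0.000274) / 0.0066 = 0.5174 mg/L.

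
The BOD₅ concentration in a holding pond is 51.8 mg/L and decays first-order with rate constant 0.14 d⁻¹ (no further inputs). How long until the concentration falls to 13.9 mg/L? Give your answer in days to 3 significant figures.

9.40 d

t = ln(C₀/C)/k = ln(51.8/13.9)/0.14 = 1.316/0.14 = 9.396 d.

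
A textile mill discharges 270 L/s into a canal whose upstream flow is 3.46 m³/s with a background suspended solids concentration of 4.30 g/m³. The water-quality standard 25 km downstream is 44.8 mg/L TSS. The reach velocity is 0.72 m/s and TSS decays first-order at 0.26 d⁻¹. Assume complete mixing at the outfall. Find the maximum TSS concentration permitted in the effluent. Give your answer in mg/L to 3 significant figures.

632 mg/L

270 L/s = 0.27 m³/s.
Travel time to the compliance point: t = 2.5e+04/0.72 = 3.472e+04 s = 0.4019 d; decay factor exp(−0.26·0.4019) = 0.9008.
So the concentration just after mixing may be at most 44.8/0.9008 = 49.73 mg/L.
Mass balance: 49.73·3.73 = 0.27·Cₑ + 3.46·4.3.
Cₑ = (185.5 − 14.88) / 0.27 = 632 mg/L.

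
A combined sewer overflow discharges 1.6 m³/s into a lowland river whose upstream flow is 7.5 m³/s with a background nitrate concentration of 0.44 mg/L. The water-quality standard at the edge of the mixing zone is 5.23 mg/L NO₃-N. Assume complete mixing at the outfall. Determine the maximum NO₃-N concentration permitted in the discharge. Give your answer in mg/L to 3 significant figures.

Mass balance: 5.23·9.1 = 1.6·Cₑ + 7.5·0.44.
Cₑ = (47.59 − 3.3) / 1.6 = 27.68 mg/L.

27.7 mg/L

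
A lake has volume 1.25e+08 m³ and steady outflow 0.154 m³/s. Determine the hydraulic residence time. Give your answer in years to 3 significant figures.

25.7 yr

Q = 0.154 m³/s × 3.156e+07 s/yr = 4.86e+06 m³/yr.
Hydraulic residence time τ = V/Q = 1.25e+08/4.86e+06 = 25.72 yr.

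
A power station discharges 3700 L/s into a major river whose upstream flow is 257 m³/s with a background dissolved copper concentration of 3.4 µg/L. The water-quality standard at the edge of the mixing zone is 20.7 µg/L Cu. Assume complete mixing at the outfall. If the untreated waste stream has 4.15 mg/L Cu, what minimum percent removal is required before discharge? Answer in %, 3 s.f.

70.5 %

3700 L/s = 3.7 m³/s.
3.4 µg/L = 0.0034 mg/L.
20.7 µg/L = 0.0207 mg/L.
Mass balance: 0.0207·260.7 = 3.7·Cₑ + 257·0.0034.
Cₑ = (5.396 − 0.8738) / 3.7 = 1.222 mg/L.
Required removal = 1 − 1.222/4.15 = 70.55 %.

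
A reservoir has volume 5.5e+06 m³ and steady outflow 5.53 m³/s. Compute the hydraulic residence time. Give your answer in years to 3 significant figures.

0.0315 yr

Q = 5.53 m³/s × 3.156e+07 s/yr = 1.745e+08 m³/yr.
Hydraulic residence time τ = V/Q = 5.5e+06/1.745e+08 = 0.03152 yr.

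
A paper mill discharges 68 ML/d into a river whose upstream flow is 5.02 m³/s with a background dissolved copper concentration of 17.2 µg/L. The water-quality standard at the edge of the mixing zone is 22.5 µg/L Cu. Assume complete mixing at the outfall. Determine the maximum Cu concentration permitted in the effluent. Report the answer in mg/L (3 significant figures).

0.0563 mg/L

68 ML/d = 0.787 m³/s.
17.2 µg/L = 0.0172 mg/L.
22.5 µg/L = 0.0225 mg/L.
Mass balance: 0.0225·5.807 = 0.787·Cₑ + 5.02·0.0172.
Cₑ = (0.1307 − 0.08634) / 0.787 = 0.05631 mg/L.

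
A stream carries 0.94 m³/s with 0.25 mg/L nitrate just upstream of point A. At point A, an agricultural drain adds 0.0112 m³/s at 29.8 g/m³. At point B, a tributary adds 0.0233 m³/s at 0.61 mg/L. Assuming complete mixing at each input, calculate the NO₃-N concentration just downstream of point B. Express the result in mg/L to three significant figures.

0.598 mg/L

After input A: C = (0.94·0.25 + 0.0112·29.8) / 0.9512 = 0.5979 mg/L.
After input B: C = (0.9512·0.5979 + 0.0233·0.61) / 0.9745 = 0.5982 mg/L.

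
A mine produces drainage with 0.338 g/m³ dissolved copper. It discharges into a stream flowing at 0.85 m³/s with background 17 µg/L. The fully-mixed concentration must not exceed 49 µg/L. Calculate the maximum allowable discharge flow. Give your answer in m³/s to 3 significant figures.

0.0941 m³/s

17 µg/L = 0.017 mg/L.
49 µg/L = 0.049 mg/L.
Mass balance at complete mixing: C_std·(Q_w + Q_r) = Q_w·C_e + Q_r·C_b.
Rearranging, Q_w = Q_r·(C_std − C_b)/(C_e − C_std) = 0.85·(0.049 − 0.017) / (0.338 − 0.049) = 0.09412 m³/s.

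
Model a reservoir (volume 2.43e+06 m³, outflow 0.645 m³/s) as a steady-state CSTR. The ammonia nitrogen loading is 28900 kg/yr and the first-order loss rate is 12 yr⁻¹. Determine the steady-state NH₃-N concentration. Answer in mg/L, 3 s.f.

0.584 mg/L

Outflow Q = 0.645 m³/s × 3.156e+07 s/yr = 2.035e+07 m³/yr.
Steady-state CSTR mass balance: W = Q·C + k·V·C, so C = W/(Q + kV).
Q + kV = 2.035e+07 + 12·2.43e+06 = 4.951e+07 m³/yr.
C = 28900/4.951e+07 = 0.0005837 kg/m³ = 0.5837 mg/L.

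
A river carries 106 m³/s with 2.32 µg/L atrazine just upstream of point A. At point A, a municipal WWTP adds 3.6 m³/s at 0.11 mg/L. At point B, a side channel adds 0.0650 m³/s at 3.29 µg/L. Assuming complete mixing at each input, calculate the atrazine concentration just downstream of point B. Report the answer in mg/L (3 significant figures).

0.00586 mg/L

2.32 µg/L = 0.00232 mg/L.
After input A: C = (106·0.00232 + 3.6·0.11) / 109.6 = 0.005857 mg/L.
3.29 µg/L = 0.00329 mg/L.
After input B: C = (109.6·0.005857 + 0.065·0.00329) / 109.7 = 0.005855 mg/L.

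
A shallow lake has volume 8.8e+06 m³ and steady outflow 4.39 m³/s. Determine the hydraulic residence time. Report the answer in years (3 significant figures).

Q = 4.39 m³/s × 3.156e+07 s/yr = 1.385e+08 m³/yr.
Hydraulic residence time τ = V/Q = 8.8e+06/1.385e+08 = 0.06352 yr.

0.0635 yr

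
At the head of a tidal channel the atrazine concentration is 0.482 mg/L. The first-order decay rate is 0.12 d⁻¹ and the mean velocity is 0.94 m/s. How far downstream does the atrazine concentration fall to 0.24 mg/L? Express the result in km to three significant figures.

472 km

From C = C₀·e^(−kt), t = ln(C₀/C)/k = ln(0.482/0.24)/0.12 = 0.6973/0.12 = 5.811 d.
Distance = v·t = 0.94 m/s × 5.021e+05 s = 4.719e+05 m = 471.9 km.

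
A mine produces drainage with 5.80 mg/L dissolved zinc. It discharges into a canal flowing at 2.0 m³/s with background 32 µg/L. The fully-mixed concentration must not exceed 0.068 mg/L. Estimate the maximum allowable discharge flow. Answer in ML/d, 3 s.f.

32 µg/L = 0.032 mg/L.
Mass balance at complete mixing: C_std·(Q_w + Q_r) = Q_w·C_e + Q_r·C_b.
Rearranging, Q_w = Q_r·(C_std − C_b)/(C_e − C_std) = 2.0·(0.068 − 0.032) / (5.8 − 0.068) = 0.01256 m³/s.
= 1.085 ML/d.

1.09 ML/d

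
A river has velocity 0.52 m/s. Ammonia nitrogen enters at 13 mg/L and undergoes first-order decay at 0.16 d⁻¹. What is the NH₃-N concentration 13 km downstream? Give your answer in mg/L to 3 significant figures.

12.4 mg/L

Travel time t = 13 km / 0.52 m/s = 1.3e+04/0.52 = 2.5e+04 s = 0.2894 d.
First-order decay: C = 13·exp(−0.16·0.2894) = 13·0.9548 = 12.41 mg/L.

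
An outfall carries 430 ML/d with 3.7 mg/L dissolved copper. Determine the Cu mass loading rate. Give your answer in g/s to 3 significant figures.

18.4 g/s

430 ML/d = 4.977 m³/s.
Mass flux = Q·C = 4.977 m³/s × 3.7 g/m³ = 18.41 g/s.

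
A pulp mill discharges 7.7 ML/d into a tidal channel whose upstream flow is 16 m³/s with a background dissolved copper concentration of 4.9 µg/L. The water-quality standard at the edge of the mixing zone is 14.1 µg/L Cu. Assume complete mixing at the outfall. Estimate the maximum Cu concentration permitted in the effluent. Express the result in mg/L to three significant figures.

7.7 ML/d = 0.08912 m³/s.
4.9 µg/L = 0.0049 mg/L.
14.1 µg/L = 0.0141 mg/L.
Mass balance: 0.0141·16.09 = 0.08912·Cₑ + 16·0.0049.
Cₑ = (0.2269 − 0.0784) / 0.08912 = 1.666 mg/L.

1.67 mg/L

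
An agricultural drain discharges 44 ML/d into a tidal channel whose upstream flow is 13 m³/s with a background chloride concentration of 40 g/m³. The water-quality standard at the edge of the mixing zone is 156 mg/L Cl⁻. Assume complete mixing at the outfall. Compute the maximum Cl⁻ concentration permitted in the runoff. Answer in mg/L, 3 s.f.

44 ML/d = 0.5093 m³/s.
Mass balance: 156·13.51 = 0.5093·Cₑ + 13·40.
Cₑ = (2107 − 520) / 0.5093 = 3117 mg/L.

3120 mg/L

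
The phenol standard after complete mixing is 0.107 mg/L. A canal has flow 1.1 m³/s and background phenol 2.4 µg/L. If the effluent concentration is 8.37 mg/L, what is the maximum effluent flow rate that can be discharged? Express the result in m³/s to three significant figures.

2.4 µg/L = 0.0024 mg/L.
Mass balance at complete mixing: C_std·(Q_w + Q_r) = Q_w·C_e + Q_r·C_b.
Rearranging, Q_w = Q_r·(C_std − C_b)/(C_e − C_std) = 1.1·(0.107 − 0.0024) / (8.37 − 0.107) = 0.01392 m³/s.

0.0139 m³/s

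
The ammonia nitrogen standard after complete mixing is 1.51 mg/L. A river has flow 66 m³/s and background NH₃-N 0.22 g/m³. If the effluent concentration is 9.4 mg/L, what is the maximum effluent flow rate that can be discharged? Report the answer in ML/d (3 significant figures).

Mass balance at complete mixing: C_std·(Q_w + Q_r) = Q_w·C_e + Q_r·C_b.
Rearranging, Q_w = Q_r·(C_std − C_b)/(C_e − C_std) = 66·(1.51 − 0.22) / (9.4 − 1.51) = 10.79 m³/s.
= 932.3 ML/d.

932 ML/d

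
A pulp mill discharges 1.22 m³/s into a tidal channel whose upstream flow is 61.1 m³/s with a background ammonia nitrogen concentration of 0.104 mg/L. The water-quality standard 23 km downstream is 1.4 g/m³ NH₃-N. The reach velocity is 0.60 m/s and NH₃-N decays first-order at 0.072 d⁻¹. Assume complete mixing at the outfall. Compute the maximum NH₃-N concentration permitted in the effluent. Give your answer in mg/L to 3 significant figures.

68.6 mg/L

Travel time to the compliance point: t = 2.3e+04/0.60 = 3.833e+04 s = 0.4437 d; decay factor exp(−0.072·0.4437) = 0.9686.
So the concentration just after mixing may be at most 1.4/0.9686 = 1.445 mg/L.
Mass balance: 1.445·62.32 = 1.22·Cₑ + 61.1·0.104.
Cₑ = (90.08 − 6.354) / 1.22 = 68.63 mg/L.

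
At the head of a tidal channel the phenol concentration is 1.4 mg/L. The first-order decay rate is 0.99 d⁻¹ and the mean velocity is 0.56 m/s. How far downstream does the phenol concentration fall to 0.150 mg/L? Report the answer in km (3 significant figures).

From C = C₀·e^(−kt), t = ln(C₀/C)/k = ln(1.4/0.150)/0.99 = 2.234/0.99 = 2.256 d.
Distance = v·t = 0.56 m/s × 1.949e+05 s = 1.092e+05 m = 109.2 km.

109 km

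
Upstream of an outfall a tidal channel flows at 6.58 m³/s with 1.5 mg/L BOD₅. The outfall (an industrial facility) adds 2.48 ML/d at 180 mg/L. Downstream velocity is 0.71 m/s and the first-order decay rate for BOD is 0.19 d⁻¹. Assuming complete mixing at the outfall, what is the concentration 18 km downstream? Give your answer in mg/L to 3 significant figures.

2.15 mg/L

2.48 ML/d = 0.0287 m³/s.
After complete mixing, C₀ = (0.0287·180 + 6.58·1.5) / 6.609 = 2.275 mg/L.
Travel time t = 1.8e+04 m / 0.71 m/s = 2.535e+04 s = 0.2934 d.
C = 2.275·exp(−0.19·0.2934) = 2.275·0.9458 = 2.152 mg/L.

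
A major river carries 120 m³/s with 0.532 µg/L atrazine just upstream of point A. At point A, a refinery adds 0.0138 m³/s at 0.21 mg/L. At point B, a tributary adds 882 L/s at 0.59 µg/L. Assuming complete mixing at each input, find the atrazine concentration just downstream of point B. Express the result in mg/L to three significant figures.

0.532 µg/L = 0.000532 mg/L.
After input A: C = (120·0.000532 + 0.0138·0.21) / 120 = 0.0005561 mg/L.
882 L/s = 0.882 m³/s.
0.59 µg/L = 0.00059 mg/L.
After input B: C = (120·0.0005561 + 0.882·0.00059) / 120.9 = 0.0005563 mg/L.

0.000556 mg/L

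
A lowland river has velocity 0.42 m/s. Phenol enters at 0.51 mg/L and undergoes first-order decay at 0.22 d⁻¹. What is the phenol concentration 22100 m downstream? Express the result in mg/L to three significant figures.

Travel time t = 22100 m / 0.42 m/s = 2.21e+04/0.42 = 5.262e+04 s = 0.609 d.
First-order decay: C = 0.51·exp(−0.22·0.609) = 0.51·0.8746 = 0.446 mg/L.

0.446 mg/L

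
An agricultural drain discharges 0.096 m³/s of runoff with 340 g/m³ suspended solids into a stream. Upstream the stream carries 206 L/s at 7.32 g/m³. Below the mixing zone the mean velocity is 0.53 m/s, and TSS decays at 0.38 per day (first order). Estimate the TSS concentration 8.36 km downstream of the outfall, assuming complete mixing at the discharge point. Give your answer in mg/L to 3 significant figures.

105 mg/L

206 L/s = 0.206 m³/s.
After complete mixing, C₀ = (0.096·340 + 0.206·7.32) / 0.302 = 113.1 mg/L.
Travel time t = 8360 m / 0.53 m/s = 1.577e+04 s = 0.1826 d.
C = 113.1·exp(−0.38·0.1826) = 113.1·0.933 = 105.5 mg/L.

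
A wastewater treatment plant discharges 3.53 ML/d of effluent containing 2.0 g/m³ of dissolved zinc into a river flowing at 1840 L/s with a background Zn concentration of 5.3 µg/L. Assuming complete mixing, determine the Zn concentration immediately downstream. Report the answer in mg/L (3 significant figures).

3.53 ML/d = 0.04086 m³/s.
1840 L/s = 1.84 m³/s.
5.3 µg/L = 0.0053 mg/L.
Conservation of mass across the mixing zone: C = (0.04086·2 + 1.84·0.0053) / (0.04086 + 1.84) = 0.09146/1.881 = 0.04863 mg/L.

0.0486 mg/L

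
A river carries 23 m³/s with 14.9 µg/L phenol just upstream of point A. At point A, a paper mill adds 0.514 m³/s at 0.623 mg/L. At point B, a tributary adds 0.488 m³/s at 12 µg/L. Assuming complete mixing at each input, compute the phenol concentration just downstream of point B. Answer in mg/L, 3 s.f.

0.0279 mg/L

14.9 µg/L = 0.0149 mg/L.
After input A: C = (23·0.0149 + 0.514·0.623) / 23.51 = 0.02819 mg/L.
12 µg/L = 0.012 mg/L.
After input B: C = (23.51·0.02819 + 0.488·0.012) / 24 = 0.02786 mg/L.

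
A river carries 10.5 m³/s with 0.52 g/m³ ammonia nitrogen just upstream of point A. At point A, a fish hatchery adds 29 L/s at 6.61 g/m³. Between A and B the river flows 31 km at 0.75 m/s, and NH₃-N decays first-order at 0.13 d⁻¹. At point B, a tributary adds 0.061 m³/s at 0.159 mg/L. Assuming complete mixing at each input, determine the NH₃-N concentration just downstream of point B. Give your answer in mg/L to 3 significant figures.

0.502 mg/L

29 L/s = 0.029 m³/s.
After input A: C = (10.5·0.52 + 0.029·6.61) / 10.53 = 0.5368 mg/L.
Over the 31 km reach to input B (t = 4.133e+04 s = 0.4784 d), decay gives C = 0.5368·exp(−0.13·0.4784) = 0.5044 mg/L.
After input B: C = (10.53·0.5044 + 0.061·0.159) / 10.59 = 0.5024 mg/L.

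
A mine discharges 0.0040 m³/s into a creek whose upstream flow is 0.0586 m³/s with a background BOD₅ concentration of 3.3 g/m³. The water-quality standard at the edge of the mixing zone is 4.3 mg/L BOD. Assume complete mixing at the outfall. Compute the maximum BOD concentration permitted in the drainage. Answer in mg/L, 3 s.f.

Mass balance: 4.3·0.0626 = 0.004·Cₑ + 0.0586·3.3.
Cₑ = (0.2692 − 0.1934) / 0.004 = 18.95 mg/L.

18.9 mg/L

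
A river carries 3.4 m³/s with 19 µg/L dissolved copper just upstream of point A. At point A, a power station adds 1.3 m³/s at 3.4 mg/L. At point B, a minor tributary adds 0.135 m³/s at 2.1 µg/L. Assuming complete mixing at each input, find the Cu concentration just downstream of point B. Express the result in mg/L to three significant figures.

0.928 mg/L

19 µg/L = 0.019 mg/L.
After input A: C = (3.4·0.019 + 1.3·3.4) / 4.7 = 0.9542 mg/L.
2.1 µg/L = 0.0021 mg/L.
After input B: C = (4.7·0.9542 + 0.135·0.0021) / 4.835 = 0.9276 mg/L.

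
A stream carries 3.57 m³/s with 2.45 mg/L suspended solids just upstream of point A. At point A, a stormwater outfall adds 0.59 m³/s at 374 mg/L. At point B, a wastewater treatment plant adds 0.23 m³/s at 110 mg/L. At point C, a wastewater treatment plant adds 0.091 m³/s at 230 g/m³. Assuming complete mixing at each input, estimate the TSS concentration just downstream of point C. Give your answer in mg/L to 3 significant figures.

61.5 mg/L

After input A: C = (3.57·2.45 + 0.59·374) / 4.16 = 55.15 mg/L.
After input B: C = (4.16·55.15 + 0.23·110) / 4.39 = 58.02 mg/L.
After input C: C = (4.39·58.02 + 0.091·230) / 4.481 = 61.51 mg/L.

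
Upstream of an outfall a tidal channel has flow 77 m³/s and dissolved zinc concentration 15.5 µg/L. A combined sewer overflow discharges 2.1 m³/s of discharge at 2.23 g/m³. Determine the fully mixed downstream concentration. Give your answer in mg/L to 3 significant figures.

15.5 µg/L = 0.0155 mg/L.
Conservation of mass across the mixing zone: C = (2.1·2.23 + 77·0.0155) / (2.1 + 77) = 5.877/79.1 = 0.07429 mg/L.

0.0743 mg/L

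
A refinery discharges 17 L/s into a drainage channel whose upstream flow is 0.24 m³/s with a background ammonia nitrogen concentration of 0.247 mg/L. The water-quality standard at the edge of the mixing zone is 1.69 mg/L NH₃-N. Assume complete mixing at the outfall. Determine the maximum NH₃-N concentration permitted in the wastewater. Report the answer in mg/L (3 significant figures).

17 L/s = 0.017 m³/s.
Mass balance: 1.69·0.257 = 0.017·Cₑ + 0.24·0.247.
Cₑ = (0.4343 − 0.05928) / 0.017 = 22.06 mg/L.

22.1 mg/L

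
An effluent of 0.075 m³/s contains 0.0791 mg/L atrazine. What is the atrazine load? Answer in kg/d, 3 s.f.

0.513 kg/d

Mass flux = Q·C = 0.075 m³/s × 0.0791 g/m³ = 0.005933 g/s.
= 0.005933 g/s × 86.4 = 0.5126 kg/d.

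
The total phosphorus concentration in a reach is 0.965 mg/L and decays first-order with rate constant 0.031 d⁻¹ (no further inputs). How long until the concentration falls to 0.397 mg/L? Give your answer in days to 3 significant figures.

28.7 d

t = ln(C₀/C)/k = ln(0.965/0.397)/0.031 = 0.8882/0.031 = 28.65 d.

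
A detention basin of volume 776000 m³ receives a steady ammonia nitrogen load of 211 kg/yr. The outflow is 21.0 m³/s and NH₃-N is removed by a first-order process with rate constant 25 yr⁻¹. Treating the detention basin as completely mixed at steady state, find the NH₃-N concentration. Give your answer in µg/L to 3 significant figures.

Outflow Q = 21.0 m³/s × 3.156e+07 s/yr = 6.627e+08 m³/yr.
Steady-state CSTR mass balance: W = Q·C + k·V·C, so C = W/(Q + kV).
Q + kV = 6.627e+08 + 25·776000 = 6.821e+08 m³/yr.
C = 211/6.821e+08 = 3.093e-07 kg/m³ = 0.0003093 mg/L = 0.3093 µg/L.

0.309 µg/L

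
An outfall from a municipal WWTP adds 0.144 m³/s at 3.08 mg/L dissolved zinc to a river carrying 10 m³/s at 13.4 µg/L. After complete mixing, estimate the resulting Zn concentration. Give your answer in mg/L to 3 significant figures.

0.0569 mg/L

13.4 µg/L = 0.0134 mg/L.
By mass balance at complete mixing, C = (0.144·3.08 + 10·0.0134) / (0.144 + 10) = 0.5775/10.14 = 0.05693 mg/L.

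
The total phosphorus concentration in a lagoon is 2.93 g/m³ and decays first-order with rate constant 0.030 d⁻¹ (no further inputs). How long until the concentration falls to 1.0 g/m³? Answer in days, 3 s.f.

t = ln(C₀/C)/k = ln(2.93/1.0)/0.030 = 1.075/0.030 = 35.83 d.

35.8 d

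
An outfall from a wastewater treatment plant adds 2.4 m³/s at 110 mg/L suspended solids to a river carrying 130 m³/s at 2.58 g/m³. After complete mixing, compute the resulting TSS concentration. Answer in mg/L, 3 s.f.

By mass balance at complete mixing, C = (2.4·110 + 130·2.58) / (2.4 + 130) = 599.4/132.4 = 4.527 mg/L.

4.53 mg/L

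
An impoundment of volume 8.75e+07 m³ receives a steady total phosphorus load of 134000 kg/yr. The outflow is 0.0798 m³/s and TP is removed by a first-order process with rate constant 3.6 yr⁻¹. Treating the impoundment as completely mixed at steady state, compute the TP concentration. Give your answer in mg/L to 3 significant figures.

Outflow Q = 0.0798 m³/s × 3.156e+07 s/yr = 2.518e+06 m³/yr.
Steady-state CSTR mass balance: W = Q·C + k·V·C, so C = W/(Q + kV).
Q + kV = 2.518e+06 + 3.6·8.75e+07 = 3.175e+08 m³/yr.
C = 134000/3.175e+08 = 0.000422 kg/m³ = 0.422 mg/L.

0.422 mg/L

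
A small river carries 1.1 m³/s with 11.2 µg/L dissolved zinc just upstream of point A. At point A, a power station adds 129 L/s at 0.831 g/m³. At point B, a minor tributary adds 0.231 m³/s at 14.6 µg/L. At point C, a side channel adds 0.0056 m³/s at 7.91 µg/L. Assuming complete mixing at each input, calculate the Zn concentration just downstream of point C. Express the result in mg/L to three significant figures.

0.0839 mg/L

11.2 µg/L = 0.0112 mg/L.
129 L/s = 0.129 m³/s.
After input A: C = (1.1·0.0112 + 0.129·0.831) / 1.229 = 0.09725 mg/L.
14.6 µg/L = 0.0146 mg/L.
After input B: C = (1.229·0.09725 + 0.231·0.0146) / 1.46 = 0.08417 mg/L.
7.91 µg/L = 0.00791 mg/L.
After input C: C = (1.46·0.08417 + 0.0056·0.00791) / 1.466 = 0.08388 mg/L.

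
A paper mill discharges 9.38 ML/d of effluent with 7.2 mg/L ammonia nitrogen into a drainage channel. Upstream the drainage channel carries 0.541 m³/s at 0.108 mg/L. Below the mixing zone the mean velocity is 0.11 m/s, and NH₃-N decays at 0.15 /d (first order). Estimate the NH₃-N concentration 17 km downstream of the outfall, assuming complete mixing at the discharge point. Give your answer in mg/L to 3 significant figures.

9.38 ML/d = 0.1086 m³/s.
After complete mixing, C₀ = (0.1086·7.2 + 0.541·0.108) / 0.6496 = 1.293 mg/L.
Travel time t = 1.7e+04 m / 0.11 m/s = 1.545e+05 s = 1.789 d.
C = 1.293·exp(−0.15·1.789) = 1.293·0.7647 = 0.989 mg/L.

0.989 mg/L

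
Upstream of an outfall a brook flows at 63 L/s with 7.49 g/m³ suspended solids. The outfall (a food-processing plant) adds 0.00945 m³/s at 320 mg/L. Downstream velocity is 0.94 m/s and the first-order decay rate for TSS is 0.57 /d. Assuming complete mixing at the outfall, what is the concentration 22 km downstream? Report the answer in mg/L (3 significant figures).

63 L/s = 0.063 m³/s.
After complete mixing, C₀ = (0.00945·320 + 0.063·7.49) / 0.07245 = 48.25 mg/L.
Travel time t = 2.2e+04 m / 0.94 m/s = 2.34e+04 s = 0.2709 d.
C = 48.25·exp(−0.57·0.2709) = 48.25·0.8569 = 41.35 mg/L.

41.3 mg/L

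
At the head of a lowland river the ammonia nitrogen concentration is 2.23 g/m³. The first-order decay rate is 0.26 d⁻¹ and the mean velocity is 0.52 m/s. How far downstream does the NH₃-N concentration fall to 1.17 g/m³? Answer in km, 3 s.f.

From C = C₀·e^(−kt), t = ln(C₀/C)/k = ln(2.23/1.17)/0.26 = 0.645/0.26 = 2.481 d.
Distance = v·t = 0.52 m/s × 2.143e+05 s = 1.115e+05 m = 111.5 km.

111 km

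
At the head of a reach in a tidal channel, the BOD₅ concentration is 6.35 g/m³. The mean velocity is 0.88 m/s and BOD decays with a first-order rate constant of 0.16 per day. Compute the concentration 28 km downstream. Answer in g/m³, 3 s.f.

Travel time t = 28 km / 0.88 m/s = 2.8e+04/0.88 = 3.182e+04 s = 0.3683 d.
First-order decay: C = 6.35·exp(−0.16·0.3683) = 6.35·0.9428 = 5.987 g/m³.

5.99 g/m³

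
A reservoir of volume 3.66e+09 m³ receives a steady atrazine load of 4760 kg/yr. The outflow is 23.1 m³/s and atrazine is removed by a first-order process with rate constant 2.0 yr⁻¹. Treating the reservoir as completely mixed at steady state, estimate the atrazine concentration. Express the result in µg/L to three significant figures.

Outflow Q = 23.1 m³/s × 3.156e+07 s/yr = 7.29e+08 m³/yr.
Steady-state CSTR mass balance: W = Q·C + k·V·C, so C = W/(Q + kV).
Q + kV = 7.29e+08 + 2.0·3.66e+09 = 8.049e+09 m³/yr.
C = 4760/8.049e+09 = 5.914e-07 kg/m³ = 0.0005914 mg/L = 0.5914 µg/L.

0.591 µg/L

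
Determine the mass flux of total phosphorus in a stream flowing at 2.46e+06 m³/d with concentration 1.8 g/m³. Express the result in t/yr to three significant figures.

1620 t/yr

2.46e+06 m³/d = 28.47 m³/s.
Mass flux = Q·C = 28.47 m³/s × 1.8 g/m³ = 51.25 g/s.
= 51.25 g/s × 31.56 = 1617 t/yr.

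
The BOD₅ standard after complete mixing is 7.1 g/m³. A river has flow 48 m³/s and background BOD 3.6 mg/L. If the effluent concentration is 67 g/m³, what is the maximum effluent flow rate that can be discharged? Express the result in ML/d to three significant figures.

Mass balance at complete mixing: C_std·(Q_w + Q_r) = Q_w·C_e + Q_r·C_b.
Rearranging, Q_w = Q_r·(C_std − C_b)/(C_e − C_std) = 48·(7.1 − 3.6) / (67 − 7.1) = 2.805 m³/s.
= 242.3 ML/d.

242 ML/d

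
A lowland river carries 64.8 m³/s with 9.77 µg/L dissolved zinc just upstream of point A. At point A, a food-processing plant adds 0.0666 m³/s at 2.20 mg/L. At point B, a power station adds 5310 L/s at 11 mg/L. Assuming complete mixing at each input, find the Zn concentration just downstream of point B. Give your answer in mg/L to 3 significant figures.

0.843 mg/L

9.77 µg/L = 0.00977 mg/L.
After input A: C = (64.8·0.00977 + 0.0666·2.2) / 64.87 = 0.01202 mg/L.
5310 L/s = 5.31 m³/s.
After input B: C = (64.87·0.01202 + 5.31·11) / 70.18 = 0.8434 mg/L.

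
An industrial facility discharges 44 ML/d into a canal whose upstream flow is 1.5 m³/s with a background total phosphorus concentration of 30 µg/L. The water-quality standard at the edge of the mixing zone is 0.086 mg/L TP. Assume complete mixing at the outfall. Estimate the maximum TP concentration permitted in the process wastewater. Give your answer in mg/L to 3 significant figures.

44 ML/d = 0.5093 m³/s.
30 µg/L = 0.03 mg/L.
Mass balance: 0.086·2.009 = 0.5093·Cₑ + 1.5·0.03.
Cₑ = (0.1728 − 0.045) / 0.5093 = 0.2509 mg/L.

0.251 mg/L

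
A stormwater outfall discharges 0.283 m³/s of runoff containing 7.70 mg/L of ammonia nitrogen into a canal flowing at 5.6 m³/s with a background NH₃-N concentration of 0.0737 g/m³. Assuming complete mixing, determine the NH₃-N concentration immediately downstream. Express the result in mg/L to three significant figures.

0.441 mg/L

By mass balance at complete mixing, C = (0.283·7.7 + 5.6·0.0737) / (0.283 + 5.6) = 2.592/5.883 = 0.4406 mg/L.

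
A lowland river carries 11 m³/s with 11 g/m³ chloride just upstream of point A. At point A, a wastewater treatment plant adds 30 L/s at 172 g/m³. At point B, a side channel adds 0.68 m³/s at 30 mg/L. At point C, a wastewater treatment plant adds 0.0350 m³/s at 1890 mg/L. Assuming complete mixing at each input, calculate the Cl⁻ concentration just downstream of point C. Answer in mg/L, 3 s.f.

30 L/s = 0.03 m³/s.
After input A: C = (11·11 + 0.03·172) / 11.03 = 11.44 mg/L.
After input B: C = (11.03·11.44 + 0.68·30) / 11.71 = 12.52 mg/L.
After input C: C = (11.71·12.52 + 0.035·1890) / 11.74 = 18.11 mg/L.

18.1 mg/L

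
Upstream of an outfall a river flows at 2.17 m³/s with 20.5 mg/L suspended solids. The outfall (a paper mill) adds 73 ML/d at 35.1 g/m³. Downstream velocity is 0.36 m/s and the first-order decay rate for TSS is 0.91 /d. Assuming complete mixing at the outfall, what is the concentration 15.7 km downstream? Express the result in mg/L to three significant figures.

73 ML/d = 0.8449 m³/s.
After complete mixing, C₀ = (0.8449·35.1 + 2.17·20.5) / 3.015 = 24.59 mg/L.
Travel time t = 1.57e+04 m / 0.36 m/s = 4.361e+04 s = 0.5048 d.
C = 24.59·exp(−0.91·0.5048) = 24.59·0.6317 = 15.53 mg/L.

15.5 mg/L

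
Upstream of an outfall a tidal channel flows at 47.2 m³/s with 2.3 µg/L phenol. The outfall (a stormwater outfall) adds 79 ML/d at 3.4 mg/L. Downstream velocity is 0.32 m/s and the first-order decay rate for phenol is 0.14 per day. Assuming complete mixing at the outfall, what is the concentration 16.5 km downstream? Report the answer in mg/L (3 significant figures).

0.0615 mg/L

79 ML/d = 0.9144 m³/s.
2.3 µg/L = 0.0023 mg/L.
After complete mixing, C₀ = (0.9144·3.4 + 47.2·0.0023) / 48.11 = 0.06687 mg/L.
Travel time t = 1.65e+04 m / 0.32 m/s = 5.156e+04 s = 0.5968 d.
C = 0.06687·exp(−0.14·0.5968) = 0.06687·0.9198 = 0.06151 mg/L.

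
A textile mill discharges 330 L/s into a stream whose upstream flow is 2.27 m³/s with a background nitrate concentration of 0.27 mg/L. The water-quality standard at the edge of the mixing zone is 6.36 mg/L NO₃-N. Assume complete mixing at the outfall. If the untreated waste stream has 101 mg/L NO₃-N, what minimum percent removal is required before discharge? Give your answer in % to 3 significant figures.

52.2 %

330 L/s = 0.33 m³/s.
Mass balance: 6.36·2.6 = 0.33·Cₑ + 2.27·0.27.
Cₑ = (16.54 − 0.6129) / 0.33 = 48.25 mg/L.
Required removal = 1 − 48.25/101 = 52.23 %.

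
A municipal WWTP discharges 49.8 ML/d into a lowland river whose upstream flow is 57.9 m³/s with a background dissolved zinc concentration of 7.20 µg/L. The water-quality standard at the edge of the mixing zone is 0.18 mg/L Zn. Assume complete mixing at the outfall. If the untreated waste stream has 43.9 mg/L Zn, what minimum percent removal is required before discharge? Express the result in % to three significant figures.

49.8 ML/d = 0.5764 m³/s.
7.20 µg/L = 0.0072 mg/L.
Mass balance: 0.18·58.48 = 0.5764·Cₑ + 57.9·0.0072.
Cₑ = (10.53 − 0.4169) / 0.5764 = 17.54 mg/L.
Required removal = 1 − 17.54/43.9 = 60.05 %.

60.0 %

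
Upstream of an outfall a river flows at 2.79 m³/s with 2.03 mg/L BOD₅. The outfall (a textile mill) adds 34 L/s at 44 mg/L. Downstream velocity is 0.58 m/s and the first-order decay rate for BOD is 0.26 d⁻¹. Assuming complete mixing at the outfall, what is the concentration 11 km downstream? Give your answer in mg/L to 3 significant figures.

2.39 mg/L

34 L/s = 0.034 m³/s.
After complete mixing, C₀ = (0.034·44 + 2.79·2.03) / 2.824 = 2.535 mg/L.
Travel time t = 1.1e+04 m / 0.58 m/s = 1.897e+04 s = 0.2195 d.
C = 2.535·exp(−0.26·0.2195) = 2.535·0.9445 = 2.395 mg/L.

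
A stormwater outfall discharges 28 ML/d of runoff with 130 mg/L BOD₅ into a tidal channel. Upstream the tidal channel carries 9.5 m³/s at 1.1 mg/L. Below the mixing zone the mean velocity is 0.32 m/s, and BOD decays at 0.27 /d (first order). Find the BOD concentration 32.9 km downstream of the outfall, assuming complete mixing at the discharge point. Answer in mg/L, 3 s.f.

28 ML/d = 0.3241 m³/s.
After complete mixing, C₀ = (0.3241·130 + 9.5·1.1) / 9.824 = 5.352 mg/L.
Travel time t = 3.29e+04 m / 0.32 m/s = 1.028e+05 s = 1.19 d.
C = 5.352·exp(−0.27·1.19) = 5.352·0.7252 = 3.881 mg/L.

3.88 mg/L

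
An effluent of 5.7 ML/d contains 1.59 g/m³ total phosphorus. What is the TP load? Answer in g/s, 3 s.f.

0.105 g/s

5.7 ML/d = 0.06597 m³/s.
Mass flux = Q·C = 0.06597 m³/s × 1.59 g/m³ = 0.1049 g/s.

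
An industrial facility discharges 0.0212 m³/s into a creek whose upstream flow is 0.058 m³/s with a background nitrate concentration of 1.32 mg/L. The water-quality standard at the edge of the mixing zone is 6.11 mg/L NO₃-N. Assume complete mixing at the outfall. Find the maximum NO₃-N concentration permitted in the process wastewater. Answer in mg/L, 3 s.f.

19.2 mg/L

Mass balance: 6.11·0.0792 = 0.0212·Cₑ + 0.058·1.32.
Cₑ = (0.4839 − 0.07656) / 0.0212 = 19.21 mg/L.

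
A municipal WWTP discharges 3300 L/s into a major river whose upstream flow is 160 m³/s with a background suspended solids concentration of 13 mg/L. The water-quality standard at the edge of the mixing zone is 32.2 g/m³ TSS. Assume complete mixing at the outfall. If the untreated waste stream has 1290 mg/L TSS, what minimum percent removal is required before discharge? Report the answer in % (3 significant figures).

25.3 %

3300 L/s = 3.3 m³/s.
Mass balance: 32.2·163.3 = 3.3·Cₑ + 160·13.
Cₑ = (5258 − 2080) / 3.3 = 963.1 mg/L.
Required removal = 1 − 963.1/1290 = 25.34 %.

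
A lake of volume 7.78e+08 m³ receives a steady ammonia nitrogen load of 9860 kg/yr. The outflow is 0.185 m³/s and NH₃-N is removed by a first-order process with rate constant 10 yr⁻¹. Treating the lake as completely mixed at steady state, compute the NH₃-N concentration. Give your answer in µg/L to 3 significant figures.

1.27 µg/L

Outflow Q = 0.185 m³/s × 3.156e+07 s/yr = 5.838e+06 m³/yr.
Steady-state CSTR mass balance: W = Q·C + k·V·C, so C = W/(Q + kV).
Q + kV = 5.838e+06 + 10·7.78e+08 = 7.786e+09 m³/yr.
C = 9860/7.786e+09 = 1.266e-06 kg/m³ = 0.001266 mg/L = 1.266 µg/L.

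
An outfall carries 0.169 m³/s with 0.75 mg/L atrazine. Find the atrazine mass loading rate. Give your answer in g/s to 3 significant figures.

Mass flux = Q·C = 0.169 m³/s × 0.75 g/m³ = 0.1268 g/s.

0.127 g/s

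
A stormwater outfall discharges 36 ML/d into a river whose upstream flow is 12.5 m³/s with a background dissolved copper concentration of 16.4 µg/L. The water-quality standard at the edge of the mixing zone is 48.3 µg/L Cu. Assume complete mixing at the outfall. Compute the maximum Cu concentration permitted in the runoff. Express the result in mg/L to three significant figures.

1.01 mg/L

36 ML/d = 0.4167 m³/s.
16.4 µg/L = 0.0164 mg/L.
48.3 µg/L = 0.0483 mg/L.
Mass balance: 0.0483·12.92 = 0.4167·Cₑ + 12.5·0.0164.
Cₑ = (0.6239 − 0.205) / 0.4167 = 1.005 mg/L.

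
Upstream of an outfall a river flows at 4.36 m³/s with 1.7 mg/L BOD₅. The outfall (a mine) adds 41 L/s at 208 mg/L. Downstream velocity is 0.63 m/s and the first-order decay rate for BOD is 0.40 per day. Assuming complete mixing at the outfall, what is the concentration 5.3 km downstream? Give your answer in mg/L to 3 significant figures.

3.48 mg/L

41 L/s = 0.041 m³/s.
After complete mixing, C₀ = (0.041·208 + 4.36·1.7) / 4.401 = 3.622 mg/L.
Travel time t = 5300 m / 0.63 m/s = 8413 s = 0.09737 d.
C = 3.622·exp(−0.40·0.09737) = 3.622·0.9618 = 3.484 mg/L.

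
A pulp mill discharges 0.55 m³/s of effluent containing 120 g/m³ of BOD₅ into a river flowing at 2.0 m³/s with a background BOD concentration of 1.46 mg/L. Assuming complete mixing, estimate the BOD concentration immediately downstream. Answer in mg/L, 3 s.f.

By mass balance at complete mixing, C = (0.55·120 + 2·1.46) / (0.55 + 2) = 68.92/2.55 = 27.03 mg/L.

27.0 mg/L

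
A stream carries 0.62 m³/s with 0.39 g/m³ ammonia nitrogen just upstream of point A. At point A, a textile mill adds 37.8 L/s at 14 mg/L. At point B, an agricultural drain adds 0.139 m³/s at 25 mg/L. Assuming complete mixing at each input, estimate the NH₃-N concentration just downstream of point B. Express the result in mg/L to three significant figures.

5.33 mg/L

37.8 L/s = 0.0378 m³/s.
After input A: C = (0.62·0.39 + 0.0378·14) / 0.6578 = 1.172 mg/L.
After input B: C = (0.6578·1.172 + 0.139·25) / 0.7968 = 5.329 mg/L.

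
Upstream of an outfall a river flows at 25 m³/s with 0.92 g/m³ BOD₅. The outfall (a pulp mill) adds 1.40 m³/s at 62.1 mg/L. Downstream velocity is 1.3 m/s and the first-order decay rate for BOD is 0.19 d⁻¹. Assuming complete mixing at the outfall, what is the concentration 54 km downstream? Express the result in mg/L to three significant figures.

3.80 mg/L

After complete mixing, C₀ = (1.4·62.1 + 25·0.92) / 26.4 = 4.164 mg/L.
Travel time t = 5.4e+04 m / 1.3 m/s = 4.154e+04 s = 0.4808 d.
C = 4.164·exp(−0.19·0.4808) = 4.164·0.9127 = 3.801 mg/L.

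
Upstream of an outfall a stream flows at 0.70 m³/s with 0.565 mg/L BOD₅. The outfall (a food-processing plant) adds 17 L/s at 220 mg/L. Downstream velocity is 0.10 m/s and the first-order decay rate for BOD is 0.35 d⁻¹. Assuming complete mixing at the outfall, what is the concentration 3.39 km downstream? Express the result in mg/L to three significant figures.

5.03 mg/L

17 L/s = 0.017 m³/s.
After complete mixing, C₀ = (0.017·220 + 0.7·0.565) / 0.717 = 5.768 mg/L.
Travel time t = 3390 m / 0.10 m/s = 3.39e+04 s = 0.3924 d.
C = 5.768·exp(−0.35·0.3924) = 5.768·0.8717 = 5.028 mg/L.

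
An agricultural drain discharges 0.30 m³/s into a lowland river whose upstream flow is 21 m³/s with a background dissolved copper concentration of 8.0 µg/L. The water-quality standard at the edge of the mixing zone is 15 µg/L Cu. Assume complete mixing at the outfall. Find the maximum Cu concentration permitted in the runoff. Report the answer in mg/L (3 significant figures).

0.505 mg/L

8.0 µg/L = 0.008 mg/L.
15 µg/L = 0.015 mg/L.
Mass balance: 0.015·21.3 = 0.3·Cₑ + 21·0.008.
Cₑ = (0.3195 − 0.168) / 0.3 = 0.505 mg/L.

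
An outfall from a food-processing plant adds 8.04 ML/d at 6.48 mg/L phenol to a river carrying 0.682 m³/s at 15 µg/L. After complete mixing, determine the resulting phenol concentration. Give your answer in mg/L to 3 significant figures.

8.04 ML/d = 0.09306 m³/s.
15 µg/L = 0.015 mg/L.
Conservation of mass across the mixing zone: C = (0.09306·6.48 + 0.682·0.015) / (0.09306 + 0.682) = 0.6132/0.7751 = 0.7912 mg/L.

0.791 mg/L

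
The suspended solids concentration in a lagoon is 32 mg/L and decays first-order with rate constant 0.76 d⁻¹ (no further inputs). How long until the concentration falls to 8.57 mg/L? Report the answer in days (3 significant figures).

t = ln(C₀/C)/k = ln(32/8.57)/0.76 = 1.317/0.76 = 1.734 d.

1.73 d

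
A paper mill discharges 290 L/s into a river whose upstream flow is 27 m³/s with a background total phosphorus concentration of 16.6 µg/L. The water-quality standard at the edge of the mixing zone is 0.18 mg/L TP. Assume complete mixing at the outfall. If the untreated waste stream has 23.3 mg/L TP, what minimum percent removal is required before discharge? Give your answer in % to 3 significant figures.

290 L/s = 0.29 m³/s.
16.6 µg/L = 0.0166 mg/L.
Mass balance: 0.18·27.29 = 0.29·Cₑ + 27·0.0166.
Cₑ = (4.912 − 0.4482) / 0.29 = 15.39 mg/L.
Required removal = 1 − 15.39/23.3 = 33.94 %.

33.9 %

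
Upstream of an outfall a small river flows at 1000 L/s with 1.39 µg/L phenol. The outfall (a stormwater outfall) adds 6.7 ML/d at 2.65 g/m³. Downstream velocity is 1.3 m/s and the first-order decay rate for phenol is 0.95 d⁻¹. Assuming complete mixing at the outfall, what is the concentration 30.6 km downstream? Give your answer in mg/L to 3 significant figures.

0.148 mg/L

6.7 ML/d = 0.07755 m³/s.
1000 L/s = 1 m³/s.
1.39 µg/L = 0.00139 mg/L.
After complete mixing, C₀ = (0.07755·2.65 + 1·0.00139) / 1.078 = 0.192 mg/L.
Travel time t = 3.06e+04 m / 1.3 m/s = 2.354e+04 s = 0.2724 d.
C = 0.192·exp(−0.95·0.2724) = 0.192·0.772 = 0.1482 mg/L.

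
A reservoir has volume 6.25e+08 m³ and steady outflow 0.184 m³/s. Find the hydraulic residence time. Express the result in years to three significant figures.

Q = 0.184 m³/s × 3.156e+07 s/yr = 5.807e+06 m³/yr.
Hydraulic residence time τ = V/Q = 6.25e+08/5.807e+06 = 107.6 yr.

108 yr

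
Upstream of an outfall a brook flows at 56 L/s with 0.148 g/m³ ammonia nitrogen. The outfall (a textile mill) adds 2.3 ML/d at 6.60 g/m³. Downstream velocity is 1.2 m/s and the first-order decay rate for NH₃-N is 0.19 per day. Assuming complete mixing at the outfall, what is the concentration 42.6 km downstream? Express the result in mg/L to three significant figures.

2.3 ML/d = 0.02662 m³/s.
56 L/s = 0.056 m³/s.
After complete mixing, C₀ = (0.02662·6.6 + 0.056·0.148) / 0.08262 = 2.227 mg/L.
Travel time t = 4.26e+04 m / 1.2 m/s = 3.55e+04 s = 0.4109 d.
C = 2.227·exp(−0.19·0.4109) = 2.227·0.9249 = 2.06 mg/L.

2.06 mg/L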